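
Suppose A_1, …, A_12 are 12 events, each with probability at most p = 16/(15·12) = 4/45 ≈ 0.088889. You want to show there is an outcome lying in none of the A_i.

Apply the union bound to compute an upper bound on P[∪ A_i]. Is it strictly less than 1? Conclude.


Union bound: P[∪_{i=1}^{12} A_i] ≤ Σ_i P[A_i] ≤ 12·p = 12·(4/45) = 16/15.
Numerically: 16/15 ≈ 1.066667.
Is 16/15 < 1? NO.
Since the bound 16/15 is ≥ 1, the union bound is uninformative here; it does NOT by itself certify existence.

12·p = 16/15 ≈ 1.066667; existence NOT certified by the union bound.


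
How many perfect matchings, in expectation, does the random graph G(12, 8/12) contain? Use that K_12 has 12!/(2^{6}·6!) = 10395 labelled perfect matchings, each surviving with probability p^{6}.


K_12 has 12!/(2^{6}·6!) = 10395 labelled perfect matchings.
For each such perfect matching H, let X_H = 1 if all 6 edges of H are present in G. Then P[X_H = 1] = p^{6} = (2/3)^{6} = 64/729.
Summing the indicators: E[X] = Σ_H E[X_H] = 10395 · p^{6} = 10395 · 64/729 = 24640/27.
Numerically: E[X] ≈ 912.593.

E[X] = 10395 · (2/3)^{6} = 24640/27 ≈ 912.593.


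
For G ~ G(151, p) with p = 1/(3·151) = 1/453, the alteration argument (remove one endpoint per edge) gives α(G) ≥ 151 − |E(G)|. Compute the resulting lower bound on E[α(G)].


E[|E(G)|] = C(151, 2)·p = 11325 · (1/453) = 25.
E[α(G)] ≥ n − E[|E(G)|] = 151 − 25 = 126.
Numerically: ≈ 126.000000.
(This is only a lower bound; the true E[α(G)] may be larger.)

E[α(G)] ≥ 126 ≈ 126.000000.


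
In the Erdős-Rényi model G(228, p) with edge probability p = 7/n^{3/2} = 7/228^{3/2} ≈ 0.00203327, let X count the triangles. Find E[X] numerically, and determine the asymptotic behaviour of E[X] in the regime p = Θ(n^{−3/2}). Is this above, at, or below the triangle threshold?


Number of potential triangles: C(228, 3) = 1949476.
Each occurs with probability p³ ≈ (0.00203327)³ ≈ 8.40595980e-09.
By linearity: E[X] = C(228, 3)·p³ ≈ 1949476 · 8.40595980e-09 ≈ 0.016387.
Since α = 3/2 > 1, p = c/n^{3/2} = o(1/n) is below the triangle threshold p ~ 1/n. Asymptotically E[X] ~ (c³/6)·n^{3(1−α)} = (7³/6)·n^{-1.5} → 0, so by Markov's inequality G has no triangles w.h.p.

E[X] ≈ 0.016387; in regime p = Θ(1/n^{3/2}) E[X] tends to 0 (below the triangle threshold p ~ 1/n).


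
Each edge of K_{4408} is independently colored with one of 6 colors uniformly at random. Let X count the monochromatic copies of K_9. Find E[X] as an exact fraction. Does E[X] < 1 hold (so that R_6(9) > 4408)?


E[X] = C(4408, 9) · 6^{1 − 36} = 1717362945146264156457459600 · 6^{−35} = 1717362945146264156457459600/1719070799748422591028658176.
As a reduced fraction: E[X] = 35778394690547169926197075/35813974994758803979763712 ≈ 0.999007.
Is E[X] < 1? YES.
Since E[X] < 1, there exists a 6-coloring of K_{4408} with no monochromatic K_9; hence R_6(9) > 4408.

E[X] = 35778394690547169926197075/35813974994758803979763712 ≈ 0.999007; E[X] < 1, so R_6(9) > 4408.


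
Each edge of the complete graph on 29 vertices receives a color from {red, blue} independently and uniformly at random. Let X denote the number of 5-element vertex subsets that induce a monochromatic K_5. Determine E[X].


Let X = Σ_S X_S over the C(29, 5) = 118755 subsets S of size 5, where X_S = 1 if the K_5 on S is monochromatic.
For a fixed S, the K_5 on S has C(5, 2) = 10 edges. P[all 10 edges red] = (1/2)^10, and likewise for blue, so P[monochromatic] = 2·(1/2)^10 = 2^{1 − 10} = 1/512.
Summing: E[X] = C(29, 5) · 2^{1 − 10} = 118755 · 1/512 = 118755/512.
Numerically: E[X] ≈ 231.943359.

E[X] = C(29,5)·2^(1−C(5,2)) = 118755/512 ≈ 231.943359.


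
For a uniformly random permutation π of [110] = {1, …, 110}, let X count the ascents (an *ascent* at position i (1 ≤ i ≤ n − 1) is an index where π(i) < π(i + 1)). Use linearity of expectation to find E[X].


Write X = Σ X_I over i = 1, …, 109, with X_I the indicator of one ascent.
There are 109 indicators.
For each fixed i, the pair (π(i), π(i+1)) is a uniformly random ordered pair of distinct values from {1, …, 110}; by symmetry P[π(i) < π(i+1)] = 1/2.
By linearity: E[X] = 109 · (1/2) = (110 − 1) · (1/2) = 109/2 ≈ 54.5000.

E[X] = 109/2 = 54.5000.


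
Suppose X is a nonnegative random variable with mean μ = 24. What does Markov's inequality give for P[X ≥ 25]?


μ = E[X] = 24, a = 25.
Markov: P[X ≥ 25] ≤ μ/a = (24)/25 = 24/25.
Numerically: ≈ 0.96000.
(Since a = 25 > μ = 24.00000, the bound 24/25 is < 1 and informative.)

P[X ≥ 25] ≤ 24/25 ≈ 0.96000.


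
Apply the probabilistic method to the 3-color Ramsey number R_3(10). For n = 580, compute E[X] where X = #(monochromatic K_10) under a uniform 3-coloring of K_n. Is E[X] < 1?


E[X] = C(580, 10) · 3^{1 − 45} = 1098085496704252547920 · 3^{−44} = 1098085496704252547920/984770902183611232881.
As a reduced fraction: E[X] = 1098085496704252547920/984770902183611232881 ≈ 1.115.
Is E[X] < 1? NO.
Since E[X] ≥ 1, the first-moment bound is inconclusive at n = 580; it does NOT by itself certify R_3(10) > 580.

E[X] = 1098085496704252547920/984770902183611232881 ≈ 1.115; E[X] ≥ 1; first-moment method inconclusive here.


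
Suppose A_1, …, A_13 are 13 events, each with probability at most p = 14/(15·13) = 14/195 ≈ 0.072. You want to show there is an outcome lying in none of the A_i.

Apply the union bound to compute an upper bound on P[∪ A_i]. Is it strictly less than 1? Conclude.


Union bound: P[∪_{i=1}^{13} A_i] ≤ Σ_i P[A_i] ≤ 13·p = 13·(14/195) = 14/15.
Numerically: 14/15 ≈ 0.933.
Is 14/15 < 1? YES.
Since P[∪ A_i] ≤ 14/15 < 1, the complement has P[∩ A_i^c] ≥ 1 − 14/15 = 1/15 > 0, so some outcome avoids every A_i.

13·p = 14/15 ≈ 0.933; existence CERTIFIED by the union bound.


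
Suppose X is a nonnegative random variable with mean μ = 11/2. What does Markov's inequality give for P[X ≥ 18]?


μ = E[X] = 11/2, a = 18.
Markov: P[X ≥ 18] ≤ μ/a = (11/2)/18 = 11/36.
Numerically: ≈ 0.30556.
(Since a = 18 > μ = 5.50000, the bound 11/36 is < 1 and informative.)

P[X ≥ 18] ≤ 11/36 ≈ 0.30556.


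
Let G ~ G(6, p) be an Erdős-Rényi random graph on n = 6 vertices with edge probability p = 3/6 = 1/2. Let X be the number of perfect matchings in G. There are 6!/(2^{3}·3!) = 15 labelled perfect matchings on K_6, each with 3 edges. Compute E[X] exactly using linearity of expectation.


K_6 has 6!/(2^{3}·3!) = 15 labelled perfect matchings.
For each such perfect matching H, let X_H = 1 if all 3 edges of H are present in G. Then P[X_H = 1] = p^{3} = (1/2)^{3} = 1/8.
By linearity: E[X] = Σ_H E[X_H] = 15 · p^{3} = 15 · 1/8 = 15/8.
Numerically: E[X] ≈ 1.875.

E[X] = 15 · (1/2)^{3} = 15/8 ≈ 1.875.


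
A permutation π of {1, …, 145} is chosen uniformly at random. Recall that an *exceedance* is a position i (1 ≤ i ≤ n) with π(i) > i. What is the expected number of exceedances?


Write X = Σ_{i=1}^{145} X_i, where X_i = 1_{π(i) > i}.
For each fixed i, π(i) is uniform over {1, …, 145} (marginal of a uniform permutation), so P[π(i) > i] = (n − i)/n. Summing: Σ_{i=1}^{145} (n − i)/n = (0 + 1 + … + 144)/145 = 145(145 − 1)/(2·145) = (145 − 1)/2.
Hence E[X] = Σ_{i=1}^{145} (145 − i)/145 = 72 ≈ 72.0000.

E[X] = 72 = 72.0000.


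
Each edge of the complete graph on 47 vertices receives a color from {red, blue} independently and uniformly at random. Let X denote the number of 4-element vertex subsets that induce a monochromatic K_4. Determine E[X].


Let X = Σ_S X_S over the C(47, 4) = 178365 subsets S of size 4, where X_S = 1 if the K_4 on S is monochromatic.
For a fixed S, the K_4 on S has C(4, 2) = 6 edges. P[all 6 edges red] = (1/2)^6, and likewise for blue, so P[monochromatic] = 2·(1/2)^6 = 2^{1 − 6} = 1/32.
By linearity: E[X] = C(47, 4) · 2^{1 − 6} = 178365 · 1/32 = 178365/32.
Numerically: E[X] ≈ 5573.906.

E[X] = C(47,4)·2^(1−C(4,2)) = 178365/32 ≈ 5573.906.


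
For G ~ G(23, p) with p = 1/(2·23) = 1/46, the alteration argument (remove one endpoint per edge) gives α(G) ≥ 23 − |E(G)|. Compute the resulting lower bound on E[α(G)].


E[|E(G)|] = C(23, 2)·p = 253 · (1/46) = 11/2.
E[α(G)] ≥ n − E[|E(G)|] = 23 − 11/2 = 35/2.
Numerically: ≈ 17.50000.
(This is only a lower bound; the true E[α(G)] may be larger.)

E[α(G)] ≥ 35/2 ≈ 17.50000.


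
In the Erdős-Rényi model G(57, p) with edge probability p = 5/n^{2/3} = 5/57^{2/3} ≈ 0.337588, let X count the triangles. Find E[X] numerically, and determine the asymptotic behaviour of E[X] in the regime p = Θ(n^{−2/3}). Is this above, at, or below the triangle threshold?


Number of potential triangles: C(57, 3) = 29260.
Each occurs with probability p³ ≈ (0.337588)³ ≈ 3.84733764e-02.
By linearity: E[X] = C(57, 3)·p³ ≈ 29260 · 3.84733764e-02 ≈ 1125.730994.
Since α = 2/3 < 1, p = c/n^{2/3} ≫ 1/n is above the triangle threshold p ~ 1/n. Asymptotically E[X] ~ (c³/6)·n^{3(1−α)} = (5³/6)·n^{1} → ∞; triangles are abundant w.h.p.

E[X] ≈ 1125.730994; in regime p = Θ(1/n^{2/3}) E[X] diverges (above the triangle threshold p ~ 1/n).


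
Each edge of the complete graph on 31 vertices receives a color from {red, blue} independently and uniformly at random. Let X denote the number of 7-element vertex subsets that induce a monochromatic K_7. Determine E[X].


Let X = Σ_S X_S over the C(31, 7) = 2629575 subsets S of size 7, where X_S = 1 if the K_7 on S is monochromatic.
For a fixed S, the K_7 on S has C(7, 2) = 21 edges. P[all 21 edges red] = (1/2)^21, and likewise for blue, so P[monochromatic] = 2·(1/2)^21 = 2^{1 − 21} = 1/1048576.
Summing: E[X] = C(31, 7) · 2^{1 − 21} = 2629575 · 1/1048576 = 2629575/1048576.
Numerically: E[X] ≈ 2.50776.

E[X] = C(31,7)·2^(1−C(7,2)) = 2629575/1048576 ≈ 2.50776.


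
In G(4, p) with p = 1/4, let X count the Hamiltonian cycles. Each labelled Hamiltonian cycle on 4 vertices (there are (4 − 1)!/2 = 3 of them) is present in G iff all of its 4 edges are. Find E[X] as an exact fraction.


K_4 has (4 − 1)!/2 = 3 labelled Hamiltonian cycles.
For each such Hamiltonian cycle H, let X_H = 1 if all 4 edges of H are present in G. Then P[X_H = 1] = p^{4} = (1/4)^{4} = 1/256.
Summing the indicators: E[X] = Σ_H E[X_H] = 3 · p^{4} = 3 · 1/256 = 3/256.
Numerically: E[X] ≈ 0.011719.

E[X] = 3 · (1/4)^{4} = 3/256 ≈ 0.011719.


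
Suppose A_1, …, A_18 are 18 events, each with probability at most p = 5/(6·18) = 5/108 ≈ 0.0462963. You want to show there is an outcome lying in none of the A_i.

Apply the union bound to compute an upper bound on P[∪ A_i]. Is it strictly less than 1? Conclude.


Union bound: P[∪_{i=1}^{18} A_i] ≤ Σ_i P[A_i] ≤ 18·p = 18·(5/108) = 5/6.
Numerically: 5/6 ≈ 0.8333333.
Is 5/6 < 1? YES.
Since P[∪ A_i] ≤ 5/6 < 1, the complement has P[∩ A_i^c] ≥ 1 − 5/6 = 1/6 > 0, so some outcome avoids every A_i.

18·p = 5/6 ≈ 0.8333333; existence CERTIFIED by the union bound.


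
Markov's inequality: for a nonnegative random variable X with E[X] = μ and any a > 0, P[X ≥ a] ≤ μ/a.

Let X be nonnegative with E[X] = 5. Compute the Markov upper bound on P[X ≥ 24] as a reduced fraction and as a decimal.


μ = E[X] = 5, a = 24.
Markov: P[X ≥ 24] ≤ μ/a = (5)/24 = 5/24.
Numerically: ≈ 0.2083.
(Since a = 24 > μ = 5.0000, the bound 5/24 is < 1 and informative.)

P[X ≥ 24] ≤ 5/24 ≈ 0.2083.


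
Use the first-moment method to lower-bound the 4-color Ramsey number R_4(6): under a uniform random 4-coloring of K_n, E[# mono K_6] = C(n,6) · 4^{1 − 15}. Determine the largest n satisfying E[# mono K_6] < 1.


We need C(n, 6) · 4^{1 − 15} < 1, i.e. C(n, 6) < 4^{15 − 1} = 268435456.
Check values of n near the boundary:
  n = 77: C(77, 6) = 237093780; 237093780 < 268435456? YES
  n = 78: C(78, 6) = 256851595; 256851595 < 268435456? YES
  n = 79: C(79, 6) = 277962685; 277962685 < 268435456? NO
The largest n with C(n, 6) < 268435456 is n = 78 (where E[X] = 256851595/268435456 ≈ 0.95685). Hence R_4(6) > 78, i.e. R_4(6) ≥ 79.

Largest n = 78; hence R_4(6) > 78.


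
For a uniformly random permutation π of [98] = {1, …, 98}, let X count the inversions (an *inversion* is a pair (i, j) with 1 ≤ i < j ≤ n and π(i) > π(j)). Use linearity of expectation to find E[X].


Write X = Σ X_I over the C(98, 2) = 4753 pairs i < j, with X_I the indicator of one inversion.
There are 4753 indicators.
For each fixed pair i < j, the values π(i) and π(j) are two distinct elements of {1, …, 98} in uniformly random order; by symmetry P[π(i) > π(j)] = 1/2.
By linearity: E[X] = 4753 · (1/2) = C(98, 2) · (1/2) = 4753/2 = 4753/2 ≈ 2376.50000.

E[X] = 4753/2 = 2376.50000.


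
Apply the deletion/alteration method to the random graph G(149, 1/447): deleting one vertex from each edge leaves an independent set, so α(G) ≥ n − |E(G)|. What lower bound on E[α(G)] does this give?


E[|E(G)|] = C(149, 2)·p = 11026 · (1/447) = 74/3.
E[α(G)] ≥ n − E[|E(G)|] = 149 − 74/3 = 373/3.
Numerically: ≈ 124.3333.
(This is only a lower bound; the true E[α(G)] may be larger.)

E[α(G)] ≥ 373/3 ≈ 124.3333.


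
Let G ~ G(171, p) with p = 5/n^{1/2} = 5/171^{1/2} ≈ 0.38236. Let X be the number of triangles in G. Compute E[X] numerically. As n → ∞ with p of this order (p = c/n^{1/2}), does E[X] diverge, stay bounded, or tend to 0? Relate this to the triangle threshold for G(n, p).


Number of potential triangles: C(171, 3) = 818805.
Each occurs with probability p³ ≈ (0.38236)³ ≈ 5.59005199e-02.
By linearity: E[X] = C(171, 3)·p³ ≈ 818805 · 5.59005199e-02 ≈ 45771.625237.
Since α = 1/2 < 1, p = c/n^{1/2} ≫ 1/n is above the triangle threshold p ~ 1/n. Asymptotically E[X] ~ (c³/6)·n^{3(1−α)} = (5³/6)·n^{1.5} → ∞; triangles are abundant w.h.p.

E[X] ≈ 45771.625237; in regime p = Θ(1/n^{1/2}) E[X] diverges (above the triangle threshold p ~ 1/n).


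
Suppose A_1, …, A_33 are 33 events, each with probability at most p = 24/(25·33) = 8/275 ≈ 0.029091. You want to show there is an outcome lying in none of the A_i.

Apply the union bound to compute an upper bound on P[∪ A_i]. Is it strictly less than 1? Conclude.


Union bound: P[∪_{i=1}^{33} A_i] ≤ Σ_i P[A_i] ≤ 33·p = 33·(8/275) = 24/25.
Numerically: 24/25 ≈ 0.960000.
Is 24/25 < 1? YES.
Since P[∪ A_i] ≤ 24/25 < 1, the complement has P[∩ A_i^c] ≥ 1 − 24/25 = 1/25 > 0, so some outcome avoids every A_i.

33·p = 24/25 ≈ 0.960000; existence CERTIFIED by the union bound.


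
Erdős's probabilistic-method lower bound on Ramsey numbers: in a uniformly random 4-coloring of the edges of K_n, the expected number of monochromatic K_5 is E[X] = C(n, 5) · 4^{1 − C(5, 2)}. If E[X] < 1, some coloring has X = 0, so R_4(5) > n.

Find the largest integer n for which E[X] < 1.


We need C(n, 5) · 4^{1 − 10} < 1, i.e. C(n, 5) < 4^{10 − 1} = 262144.
Check values of n near the boundary:
  n = 27: C(27, 5) = 80730; 80730 < 262144? YES
  n = 28: C(28, 5) = 98280; 98280 < 262144? YES
  n = 29: C(29, 5) = 118755; 118755 < 262144? YES
  n = 30: C(30, 5) = 142506; 142506 < 262144? YES
  n = 31: C(31, 5) = 169911; 169911 < 262144? YES
  n = 32: C(32, 5) = 201376; 201376 < 262144? YES
  n = 33: C(33, 5) = 237336; 237336 < 262144? YES
  n = 34: C(34, 5) = 278256; 278256 < 262144? NO
  n = 35: C(35, 5) = 324632; 324632 < 262144? NO
The largest n with C(n, 5) < 262144 is n = 33 (where E[X] = 29667/32768 ≈ 0.905365). Hence R_4(5) > 33, i.e. R_4(5) ≥ 34.

Largest n = 33; hence R_4(5) > 33.


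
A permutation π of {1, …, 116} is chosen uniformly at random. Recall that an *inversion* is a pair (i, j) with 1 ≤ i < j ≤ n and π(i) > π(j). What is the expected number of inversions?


Write X = Σ X_I over the C(116, 2) = 6670 pairs i < j, with X_I the indicator of one inversion.
There are 6670 indicators.
For each fixed pair i < j, the values π(i) and π(j) are two distinct elements of {1, …, 116} in uniformly random order; by symmetry P[π(i) > π(j)] = 1/2.
By linearity: E[X] = 6670 · (1/2) = C(116, 2) · (1/2) = 6670/2 = 3335 ≈ 3335.00000.

E[X] = 3335 = 3335.00000.


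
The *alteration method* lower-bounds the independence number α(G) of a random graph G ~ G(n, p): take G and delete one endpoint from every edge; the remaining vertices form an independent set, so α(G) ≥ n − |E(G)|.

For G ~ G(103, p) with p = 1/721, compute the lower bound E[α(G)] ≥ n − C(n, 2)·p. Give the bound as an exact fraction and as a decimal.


E[|E(G)|] = C(103, 2)·p = 5253 · (1/721) = 51/7.
E[α(G)] ≥ n − E[|E(G)|] = 103 − 51/7 = 670/7.
Numerically: ≈ 95.714.
(This is only a lower bound; the true E[α(G)] may be larger.)

E[α(G)] ≥ 670/7 ≈ 95.714.


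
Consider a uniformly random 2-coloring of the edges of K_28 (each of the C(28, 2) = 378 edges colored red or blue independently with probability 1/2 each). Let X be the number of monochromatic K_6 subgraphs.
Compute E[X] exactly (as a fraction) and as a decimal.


Let X = Σ_S X_S over the C(28, 6) = 376740 subsets S of size 6, where X_S = 1 if the K_6 on S is monochromatic.
For a fixed S, the K_6 on S has C(6, 2) = 15 edges. P[all 15 edges red] = (1/2)^15, and likewise for blue, so P[monochromatic] = 2·(1/2)^15 = 2^{1 − 15} = 1/16384.
Summing: E[X] = C(28, 6) · 2^{1 − 15} = 376740 · 1/16384 = 94185/4096.
Numerically: E[X] ≈ 22.994385.

E[X] = C(28,6)·2^(1−C(6,2)) = 94185/4096 ≈ 22.994385.


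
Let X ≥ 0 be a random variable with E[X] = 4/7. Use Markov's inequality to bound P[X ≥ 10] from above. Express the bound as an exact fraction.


μ = E[X] = 4/7, a = 10.
Markov: P[X ≥ 10] ≤ μ/a = (4/7)/10 = 2/35.
Numerically: ≈ 0.0571.
(Since a = 10 > μ = 0.5714, the bound 2/35 is < 1 and informative.)

P[X ≥ 10] ≤ 2/35 ≈ 0.0571.


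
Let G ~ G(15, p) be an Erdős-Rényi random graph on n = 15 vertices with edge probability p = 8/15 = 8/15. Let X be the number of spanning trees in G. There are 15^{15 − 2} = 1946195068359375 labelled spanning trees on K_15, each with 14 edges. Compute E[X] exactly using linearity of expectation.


K_15 has 15^{15 − 2} = 1946195068359375 labelled spanning trees.
For each such spanning tree H, let X_H = 1 if all 14 edges of H are present in G. Then P[X_H = 1] = p^{14} = (8/15)^{14} = 4398046511104/29192926025390625.
By linearity of expectation: E[X] = Σ_H E[X_H] = 1946195068359375 · p^{14} = 1946195068359375 · 4398046511104/29192926025390625 = 4398046511104/15.
Numerically: E[X] ≈ 2.932e+11.

E[X] = 1946195068359375 · (8/15)^{14} = 4398046511104/15 ≈ 2.932e+11.


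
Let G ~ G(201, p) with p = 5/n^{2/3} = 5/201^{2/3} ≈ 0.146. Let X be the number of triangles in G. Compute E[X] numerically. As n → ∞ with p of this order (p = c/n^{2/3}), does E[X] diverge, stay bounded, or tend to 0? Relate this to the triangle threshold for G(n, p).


Number of potential triangles: C(201, 3) = 1333300.
Each occurs with probability p³ ≈ (0.146)³ ≈ 3.09398e-03.
By linearity: E[X] = C(201, 3)·p³ ≈ 1333300 · 3.09398e-03 ≈ 4125.207.
Since α = 2/3 < 1, p = c/n^{2/3} ≫ 1/n is above the triangle threshold p ~ 1/n. Asymptotically E[X] ~ (c³/6)·n^{3(1−α)} = (5³/6)·n^{1} → ∞; triangles are abundant w.h.p.

E[X] ≈ 4125.207; in regime p = Θ(1/n^{2/3}) E[X] diverges (above the triangle threshold p ~ 1/n).


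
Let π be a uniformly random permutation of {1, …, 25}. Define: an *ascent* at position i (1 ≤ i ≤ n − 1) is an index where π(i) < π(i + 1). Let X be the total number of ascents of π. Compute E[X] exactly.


Write X = Σ X_I over i = 1, …, 24, with X_I the indicator of one ascent.
There are 24 indicators.
For each fixed i, the pair (π(i), π(i+1)) is a uniformly random ordered pair of distinct values from {1, …, 25}; by symmetry P[π(i) < π(i+1)] = 1/2.
By linearity: E[X] = 24 · (1/2) = (25 − 1) · (1/2) = 12 ≈ 12.00000.

E[X] = 12 = 12.00000.


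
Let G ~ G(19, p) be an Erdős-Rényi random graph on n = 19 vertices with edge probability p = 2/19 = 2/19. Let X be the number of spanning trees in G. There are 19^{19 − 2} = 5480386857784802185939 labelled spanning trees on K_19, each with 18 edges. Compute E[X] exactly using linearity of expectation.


K_19 has 19^{19 − 2} = 5480386857784802185939 labelled spanning trees.
For each such spanning tree H, let X_H = 1 if all 18 edges of H are present in G. Then P[X_H = 1] = p^{18} = (2/19)^{18} = 262144/104127350297911241532841.
By linearity of expectation: E[X] = Σ_H E[X_H] = 5480386857784802185939 · p^{18} = 5480386857784802185939 · 262144/104127350297911241532841 = 262144/19.
Numerically: E[X] ≈ 13797.1.

E[X] = 5480386857784802185939 · (2/19)^{18} = 262144/19 ≈ 13797.1.


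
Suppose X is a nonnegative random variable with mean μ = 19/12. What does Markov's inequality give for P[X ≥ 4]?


μ = E[X] = 19/12, a = 4.
Markov: P[X ≥ 4] ≤ μ/a = (19/12)/4 = 19/48.
Numerically: ≈ 0.396.
(Since a = 4 > μ = 1.583, the bound 19/48 is < 1 and informative.)

P[X ≥ 4] ≤ 19/48 ≈ 0.396.


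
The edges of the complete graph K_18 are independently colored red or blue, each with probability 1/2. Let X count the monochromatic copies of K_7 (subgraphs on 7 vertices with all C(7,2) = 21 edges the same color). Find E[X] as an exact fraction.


Let X = Σ_S X_S over the C(18, 7) = 31824 subsets S of size 7, where X_S = 1 if the K_7 on S is monochromatic.
For a fixed S, the K_7 on S has C(7, 2) = 21 edges. P[all 21 edges red] = (1/2)^21, and likewise for blue, so P[monochromatic] = 2·(1/2)^21 = 2^{1 − 21} = 1/1048576.
By linearity: E[X] = C(18, 7) · 2^{1 − 21} = 31824 · 1/1048576 = 1989/65536.
Numerically: E[X] ≈ 0.0303.

E[X] = C(18,7)·2^(1−C(7,2)) = 1989/65536 ≈ 0.0303.


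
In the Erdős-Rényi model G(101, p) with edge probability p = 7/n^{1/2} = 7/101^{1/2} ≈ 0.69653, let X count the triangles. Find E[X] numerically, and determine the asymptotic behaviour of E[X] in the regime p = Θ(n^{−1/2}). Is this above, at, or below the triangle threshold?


Number of potential triangles: C(101, 3) = 166650.
Each occurs with probability p³ ≈ (0.69653)³ ≈ 3.3791857e-01.
By linearity: E[X] = C(101, 3)·p³ ≈ 166650 · 3.3791857e-01 ≈ 56314.12978.
Since α = 1/2 < 1, p = c/n^{1/2} ≫ 1/n is above the triangle threshold p ~ 1/n. Asymptotically E[X] ~ (c³/6)·n^{3(1−α)} = (7³/6)·n^{1.5} → ∞; triangles are abundant w.h.p.

E[X] ≈ 56314.12978; in regime p = Θ(1/n^{1/2}) E[X] diverges (above the triangle threshold p ~ 1/n).


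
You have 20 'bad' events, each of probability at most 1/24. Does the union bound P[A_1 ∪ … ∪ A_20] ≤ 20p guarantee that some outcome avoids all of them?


Union bound: P[∪_{i=1}^{20} A_i] ≤ Σ_i P[A_i] ≤ 20·p = 20·(1/24) = 5/6.
Numerically: 5/6 ≈ 0.83333.
Is 5/6 < 1? YES.
Since P[∪ A_i] ≤ 5/6 < 1, the complement has P[∩ A_i^c] ≥ 1 − 5/6 = 1/6 > 0, so some outcome avoids every A_i.

20·p = 5/6 ≈ 0.83333; existence CERTIFIED by the union bound.


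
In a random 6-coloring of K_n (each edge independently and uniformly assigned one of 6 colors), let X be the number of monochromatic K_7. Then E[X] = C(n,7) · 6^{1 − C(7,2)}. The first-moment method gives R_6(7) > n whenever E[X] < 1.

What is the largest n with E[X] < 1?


We need C(n, 7) · 6^{1 − 21} < 1, i.e. C(n, 7) < 6^{21 − 1} = 3656158440062976.
Check values of n near the boundary:
  n = 563: C(563, 7) = 3426622515769596; 3426622515769596 < 3656158440062976? YES
  n = 564: C(564, 7) = 3469685994423792; 3469685994423792 < 3656158440062976? YES
  n = 565: C(565, 7) = 3513212521235560; 3513212521235560 < 3656158440062976? YES
  n = 566: C(566, 7) = 3557206237959440; 3557206237959440 < 3656158440062976? YES
  n = 567: C(567, 7) = 3601671315933933; 3601671315933933 < 3656158440062976? YES
  n = 568: C(568, 7) = 3646611956239704; 3646611956239704 < 3656158440062976? YES
  n = 569: C(569, 7) = 3692032389858348; 3692032389858348 < 3656158440062976? NO
  n = 570: C(570, 7) = 3737936877831720; 3737936877831720 < 3656158440062976? NO
  n = 571: C(571, 7) = 3784329711421830; 3784329711421830 < 3656158440062976? NO
The largest n with C(n, 7) < 3656158440062976 is n = 568 (where E[X] = 16882462760369/16926659444736 ≈ 0.997389). Hence R_6(7) > 568, i.e. R_6(7) ≥ 569.

Largest n = 568; hence R_6(7) > 568.


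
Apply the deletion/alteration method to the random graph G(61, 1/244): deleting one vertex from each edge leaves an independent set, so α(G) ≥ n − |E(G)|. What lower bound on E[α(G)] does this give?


E[|E(G)|] = C(61, 2)·p = 1830 · (1/244) = 15/2.
E[α(G)] ≥ n − E[|E(G)|] = 61 − 15/2 = 107/2.
Numerically: ≈ 53.500.
(This is only a lower bound; the true E[α(G)] may be larger.)

E[α(G)] ≥ 107/2 ≈ 53.500.


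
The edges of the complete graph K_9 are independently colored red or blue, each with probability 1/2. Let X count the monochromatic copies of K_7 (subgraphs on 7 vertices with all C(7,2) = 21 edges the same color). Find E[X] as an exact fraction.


Let X = Σ_S X_S over the C(9, 7) = 36 subsets S of size 7, where X_S = 1 if the K_7 on S is monochromatic.
For a fixed S, the K_7 on S has C(7, 2) = 21 edges. P[all 21 edges red] = (1/2)^21, and likewise for blue, so P[monochromatic] = 2·(1/2)^21 = 2^{1 − 21} = 1/1048576.
By linearity: E[X] = C(9, 7) · 2^{1 − 21} = 36 · 1/1048576 = 9/262144.
Numerically: E[X] ≈ 0.00003.

E[X] = C(9,7)·2^(1−C(7,2)) = 9/262144 ≈ 0.00003.


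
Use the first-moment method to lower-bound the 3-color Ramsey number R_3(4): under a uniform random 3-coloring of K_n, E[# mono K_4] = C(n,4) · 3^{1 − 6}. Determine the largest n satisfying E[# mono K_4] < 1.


We need C(n, 4) · 3^{1 − 6} < 1, i.e. C(n, 4) < 3^{6 − 1} = 243.
Check values of n near the boundary:
  n = 5: C(5, 4) = 5; 5 < 243? YES
  n = 6: C(6, 4) = 15; 15 < 243? YES
  n = 7: C(7, 4) = 35; 35 < 243? YES
  n = 8: C(8, 4) = 70; 70 < 243? YES
  n = 9: C(9, 4) = 126; 126 < 243? YES
  n = 10: C(10, 4) = 210; 210 < 243? YES
  n = 11: C(11, 4) = 330; 330 < 243? NO
  n = 12: C(12, 4) = 495; 495 < 243? NO
The largest n with C(n, 4) < 243 is n = 10 (where E[X] = 70/81 ≈ 0.8641975). Hence R_3(4) > 10, i.e. R_3(4) ≥ 11.

Largest n = 10; hence R_3(4) > 10.


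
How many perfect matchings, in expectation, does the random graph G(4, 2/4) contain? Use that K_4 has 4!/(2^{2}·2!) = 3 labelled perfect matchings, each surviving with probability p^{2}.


K_4 has 4!/(2^{2}·2!) = 3 labelled perfect matchings.
For each such perfect matching H, let X_H = 1 if all 2 edges of H are present in G. Then P[X_H = 1] = p^{2} = (1/2)^{2} = 1/4.
Summing the indicators: E[X] = Σ_H E[X_H] = 3 · p^{2} = 3 · 1/4 = 3/4.
Numerically: E[X] ≈ 0.75.

E[X] = 3 · (1/2)^{2} = 3/4 ≈ 0.75.


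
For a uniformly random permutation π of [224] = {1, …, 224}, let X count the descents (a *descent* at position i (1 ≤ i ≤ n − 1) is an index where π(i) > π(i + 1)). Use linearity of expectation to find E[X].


Write X = Σ X_I over i = 1, …, 223, with X_I the indicator of one descent.
There are 223 indicators.
For each fixed i, the pair (π(i), π(i+1)) is a uniformly random ordered pair of distinct values from {1, …, 224}; by symmetry P[π(i) > π(i+1)] = 1/2.
By linearity: E[X] = 223 · (1/2) = (224 − 1) · (1/2) = 223/2 ≈ 111.500.

E[X] = 223/2 = 111.500.


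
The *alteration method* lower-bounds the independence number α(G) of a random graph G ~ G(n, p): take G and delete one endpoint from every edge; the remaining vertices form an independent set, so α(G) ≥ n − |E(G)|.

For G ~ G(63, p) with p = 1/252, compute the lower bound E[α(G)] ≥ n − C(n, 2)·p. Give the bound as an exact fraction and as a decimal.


E[|E(G)|] = C(63, 2)·p = 1953 · (1/252) = 31/4.
E[α(G)] ≥ n − E[|E(G)|] = 63 − 31/4 = 221/4.
Numerically: ≈ 55.250.
(This is only a lower bound; the true E[α(G)] may be larger.)

E[α(G)] ≥ 221/4 ≈ 55.250.


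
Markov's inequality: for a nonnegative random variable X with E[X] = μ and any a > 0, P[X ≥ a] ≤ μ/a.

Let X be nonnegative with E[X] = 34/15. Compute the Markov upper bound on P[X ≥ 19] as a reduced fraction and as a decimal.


μ = E[X] = 34/15, a = 19.
Markov: P[X ≥ 19] ≤ μ/a = (34/15)/19 = 34/285.
Numerically: ≈ 0.119298.
(Since a = 19 > μ = 2.266667, the bound 34/285 is < 1 and informative.)

P[X ≥ 19] ≤ 34/285 ≈ 0.119298.


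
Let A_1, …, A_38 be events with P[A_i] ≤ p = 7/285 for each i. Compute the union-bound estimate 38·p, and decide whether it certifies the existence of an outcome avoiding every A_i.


Union bound: P[∪_{i=1}^{38} A_i] ≤ Σ_i P[A_i] ≤ 38·p = 38·(7/285) = 14/15.
Numerically: 14/15 ≈ 0.93333.
Is 14/15 < 1? YES.
Since P[∪ A_i] ≤ 14/15 < 1, the complement has P[∩ A_i^c] ≥ 1 − 14/15 = 1/15 > 0, so some outcome avoids every A_i.

38·p = 14/15 ≈ 0.93333; existence CERTIFIED by the union bound.


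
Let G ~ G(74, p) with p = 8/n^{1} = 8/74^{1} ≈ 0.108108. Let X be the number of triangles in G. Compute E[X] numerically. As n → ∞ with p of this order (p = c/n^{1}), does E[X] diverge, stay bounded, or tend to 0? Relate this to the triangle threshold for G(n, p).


Number of potential triangles: C(74, 3) = 64824.
Each occurs with probability p³ ≈ (0.108108)³ ≈ 1.26349871e-03.
By linearity: E[X] = C(74, 3)·p³ ≈ 64824 · 1.26349871e-03 ≈ 81.905040.
Here α = 1, so p = 8/n is exactly at the triangle threshold p ~ 1/n. Asymptotically E[X] → c³/6 = 8³/6 = 256/3 ≈ 85.333333, a bounded constant. In this regime the triangle count is asymptotically Poisson(c³/6).

E[X] ≈ 81.905040; in regime p = Θ(1/n^{1}) E[X] stays bounded (at the triangle threshold p ~ 1/n).


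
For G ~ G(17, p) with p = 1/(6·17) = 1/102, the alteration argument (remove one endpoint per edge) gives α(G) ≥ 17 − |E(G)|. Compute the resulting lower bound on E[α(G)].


E[|E(G)|] = C(17, 2)·p = 136 · (1/102) = 4/3.
E[α(G)] ≥ n − E[|E(G)|] = 17 − 4/3 = 47/3.
Numerically: ≈ 15.66667.
(This is only a lower bound; the true E[α(G)] may be larger.)

E[α(G)] ≥ 47/3 ≈ 15.66667.


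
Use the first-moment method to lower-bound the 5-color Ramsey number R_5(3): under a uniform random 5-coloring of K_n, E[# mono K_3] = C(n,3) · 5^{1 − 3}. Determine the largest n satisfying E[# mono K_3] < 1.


We need C(n, 3) · 5^{1 − 3} < 1, i.e. C(n, 3) < 5^{3 − 1} = 25.
Check values of n near the boundary:
  n = 5: C(5, 3) = 10; 10 < 25? YES
  n = 6: C(6, 3) = 20; 20 < 25? YES
  n = 7: C(7, 3) = 35; 35 < 25? NO
  n = 8: C(8, 3) = 56; 56 < 25? NO
  n = 9: C(9, 3) = 84; 84 < 25? NO
The largest n with C(n, 3) < 25 is n = 6 (where E[X] = 4/5 ≈ 0.80000). Hence R_5(3) > 6, i.e. R_5(3) ≥ 7.

Largest n = 6; hence R_5(3) > 6.


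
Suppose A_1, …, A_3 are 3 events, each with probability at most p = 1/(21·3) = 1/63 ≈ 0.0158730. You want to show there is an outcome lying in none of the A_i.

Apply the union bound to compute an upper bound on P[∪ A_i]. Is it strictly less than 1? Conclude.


Union bound: P[∪_{i=1}^{3} A_i] ≤ Σ_i P[A_i] ≤ 3·p = 3·(1/63) = 1/21.
Numerically: 1/21 ≈ 0.0476190.
Is 1/21 < 1? YES.
Since P[∪ A_i] ≤ 1/21 < 1, the complement has P[∩ A_i^c] ≥ 1 − 1/21 = 20/21 > 0, so some outcome avoids every A_i.

3·p = 1/21 ≈ 0.0476190; existence CERTIFIED by the union bound.


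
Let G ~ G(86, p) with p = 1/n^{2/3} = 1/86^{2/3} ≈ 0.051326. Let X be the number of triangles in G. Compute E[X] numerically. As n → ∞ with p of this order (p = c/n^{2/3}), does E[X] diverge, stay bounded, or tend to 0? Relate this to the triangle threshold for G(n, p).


Number of potential triangles: C(86, 3) = 102340.
Each occurs with probability p³ ≈ (0.051326)³ ≈ 1.3520822e-04.
By linearity: E[X] = C(86, 3)·p³ ≈ 102340 · 1.3520822e-04 ≈ 13.83721.
Since α = 2/3 < 1, p = c/n^{2/3} ≫ 1/n is above the triangle threshold p ~ 1/n. Asymptotically E[X] ~ (c³/6)·n^{3(1−α)} = (1³/6)·n^{1} → ∞; triangles are abundant w.h.p.

E[X] ≈ 13.83721; in regime p = Θ(1/n^{2/3}) E[X] diverges (above the triangle threshold p ~ 1/n).


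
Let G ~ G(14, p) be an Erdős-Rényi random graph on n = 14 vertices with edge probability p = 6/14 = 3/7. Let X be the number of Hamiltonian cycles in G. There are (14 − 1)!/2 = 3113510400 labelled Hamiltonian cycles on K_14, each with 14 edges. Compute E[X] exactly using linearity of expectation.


K_14 has (14 − 1)!/2 = 3113510400 labelled Hamiltonian cycles.
For each such Hamiltonian cycle H, let X_H = 1 if all 14 edges of H are present in G. Then P[X_H = 1] = p^{14} = (3/7)^{14} = 4782969/678223072849.
By linearity: E[X] = Σ_H E[X_H] = 3113510400 · p^{14} = 3113510400 · 4782969/678223072849 = 2127403389196800/96889010407.
Numerically: E[X] ≈ 2.2e+04.

E[X] = 3113510400 · (3/7)^{14} = 2127403389196800/96889010407 ≈ 2.2e+04.


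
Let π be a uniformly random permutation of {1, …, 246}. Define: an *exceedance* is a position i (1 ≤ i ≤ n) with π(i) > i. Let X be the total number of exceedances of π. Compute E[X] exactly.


Write X = Σ_{i=1}^{246} X_i, where X_i = 1_{π(i) > i}.
For each fixed i, π(i) is uniform over {1, …, 246} (marginal of a uniform permutation), so P[π(i) > i] = (n − i)/n. Summing: Σ_{i=1}^{246} (n − i)/n = (0 + 1 + … + 245)/246 = 246(246 − 1)/(2·246) = (246 − 1)/2.
Hence E[X] = Σ_{i=1}^{246} (246 − i)/246 = 245/2 ≈ 122.5000.

E[X] = 245/2 = 122.5000.


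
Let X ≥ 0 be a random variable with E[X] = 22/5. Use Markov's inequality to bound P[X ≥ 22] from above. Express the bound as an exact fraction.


μ = E[X] = 22/5, a = 22.
Markov: P[X ≥ 22] ≤ μ/a = (22/5)/22 = 1/5.
Numerically: ≈ 0.200000.
(Since a = 22 > μ = 4.400000, the bound 1/5 is < 1 and informative.)

P[X ≥ 22] ≤ 1/5 ≈ 0.200000.


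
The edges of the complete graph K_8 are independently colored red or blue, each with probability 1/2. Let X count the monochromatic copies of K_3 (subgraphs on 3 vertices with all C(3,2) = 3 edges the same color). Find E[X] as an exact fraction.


Let X = Σ_S X_S over the C(8, 3) = 56 subsets S of size 3, where X_S = 1 if the K_3 on S is monochromatic.
For a fixed S, the K_3 on S has C(3, 2) = 3 edges. P[all 3 edges red] = (1/2)^3, and likewise for blue, so P[monochromatic] = 2·(1/2)^3 = 2^{1 − 3} = 1/4.
Summing: E[X] = C(8, 3) · 2^{1 − 3} = 56 · 1/4 = 14.
Numerically: E[X] ≈ 14.00000.

E[X] = C(8,3)·2^(1−C(3,2)) = 14 ≈ 14.00000.


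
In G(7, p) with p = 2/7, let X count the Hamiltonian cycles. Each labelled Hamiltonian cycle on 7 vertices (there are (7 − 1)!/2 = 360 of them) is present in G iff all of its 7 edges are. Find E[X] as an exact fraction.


K_7 has (7 − 1)!/2 = 360 labelled Hamiltonian cycles.
For each such Hamiltonian cycle H, let X_H = 1 if all 7 edges of H are present in G. Then P[X_H = 1] = p^{7} = (2/7)^{7} = 128/823543.
By linearity of expectation: E[X] = Σ_H E[X_H] = 360 · p^{7} = 360 · 128/823543 = 46080/823543.
Numerically: E[X] ≈ 0.055953.

E[X] = 360 · (2/7)^{7} = 46080/823543 ≈ 0.055953.


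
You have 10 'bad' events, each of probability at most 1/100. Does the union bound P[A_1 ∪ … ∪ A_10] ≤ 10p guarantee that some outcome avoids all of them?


Union bound: P[∪_{i=1}^{10} A_i] ≤ Σ_i P[A_i] ≤ 10·p = 10·(1/100) = 1/10.
Numerically: 1/10 ≈ 0.10000.
Is 1/10 < 1? YES.
Since P[∪ A_i] ≤ 1/10 < 1, the complement has P[∩ A_i^c] ≥ 1 − 1/10 = 9/10 > 0, so some outcome avoids every A_i.

10·p = 1/10 ≈ 0.10000; existence CERTIFIED by the union bound.


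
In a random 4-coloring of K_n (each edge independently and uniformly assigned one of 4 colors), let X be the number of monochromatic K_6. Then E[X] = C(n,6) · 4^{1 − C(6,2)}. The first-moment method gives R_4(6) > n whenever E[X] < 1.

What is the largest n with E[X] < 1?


We need C(n, 6) · 4^{1 − 15} < 1, i.e. C(n, 6) < 4^{15 − 1} = 268435456.
Check values of n near the boundary:
  n = 74: C(74, 6) = 185250786; 185250786 < 268435456? YES
  n = 75: C(75, 6) = 201359550; 201359550 < 268435456? YES
  n = 76: C(76, 6) = 218618940; 218618940 < 268435456? YES
  n = 77: C(77, 6) = 237093780; 237093780 < 268435456? YES
  n = 78: C(78, 6) = 256851595; 256851595 < 268435456? YES
  n = 79: C(79, 6) = 277962685; 277962685 < 268435456? NO
The largest n with C(n, 6) < 268435456 is n = 78 (where E[X] = 256851595/268435456 ≈ 0.957). Hence R_4(6) > 78, i.e. R_4(6) ≥ 79.

Largest n = 78; hence R_4(6) > 78.


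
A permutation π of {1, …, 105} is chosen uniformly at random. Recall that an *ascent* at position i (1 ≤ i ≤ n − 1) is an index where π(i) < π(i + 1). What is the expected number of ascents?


Write X = Σ X_I over i = 1, …, 104, with X_I the indicator of one ascent.
There are 104 indicators.
For each fixed i, the pair (π(i), π(i+1)) is a uniformly random ordered pair of distinct values from {1, …, 105}; by symmetry P[π(i) < π(i+1)] = 1/2.
By linearity: E[X] = 104 · (1/2) = (105 − 1) · (1/2) = 52 ≈ 52.00000.

E[X] = 52 = 52.00000.


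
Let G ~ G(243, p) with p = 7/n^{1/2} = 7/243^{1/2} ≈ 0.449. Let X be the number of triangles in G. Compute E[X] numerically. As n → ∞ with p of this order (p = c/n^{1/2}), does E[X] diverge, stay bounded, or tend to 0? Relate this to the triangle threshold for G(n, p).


Number of potential triangles: C(243, 3) = 2362041.
Each occurs with probability p³ ≈ (0.449)³ ≈ 9.05492e-02.
By linearity: E[X] = C(243, 3)·p³ ≈ 2362041 · 9.05492e-02 ≈ 213880.968.
Since α = 1/2 < 1, p = c/n^{1/2} ≫ 1/n is above the triangle threshold p ~ 1/n. Asymptotically E[X] ~ (c³/6)·n^{3(1−α)} = (7³/6)·n^{1.5} → ∞; triangles are abundant w.h.p.

E[X] ≈ 213880.968; in regime p = Θ(1/n^{1/2}) E[X] diverges (above the triangle threshold p ~ 1/n).


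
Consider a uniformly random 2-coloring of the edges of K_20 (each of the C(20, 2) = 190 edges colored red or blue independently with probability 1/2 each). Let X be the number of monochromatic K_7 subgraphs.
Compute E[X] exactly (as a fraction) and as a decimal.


Let X = Σ_S X_S over the C(20, 7) = 77520 subsets S of size 7, where X_S = 1 if the K_7 on S is monochromatic.
For a fixed S, the K_7 on S has C(7, 2) = 21 edges. P[all 21 edges red] = (1/2)^21, and likewise for blue, so P[monochromatic] = 2·(1/2)^21 = 2^{1 − 21} = 1/1048576.
Summing: E[X] = C(20, 7) · 2^{1 − 21} = 77520 · 1/1048576 = 4845/65536.
Numerically: E[X] ≈ 0.07393.

E[X] = C(20,7)·2^(1−C(7,2)) = 4845/65536 ≈ 0.07393.


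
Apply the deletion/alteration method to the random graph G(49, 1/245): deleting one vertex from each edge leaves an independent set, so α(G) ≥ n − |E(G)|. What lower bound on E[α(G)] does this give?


E[|E(G)|] = C(49, 2)·p = 1176 · (1/245) = 24/5.
E[α(G)] ≥ n − E[|E(G)|] = 49 − 24/5 = 221/5.
Numerically: ≈ 44.200000.
(This is only a lower bound; the true E[α(G)] may be larger.)

E[α(G)] ≥ 221/5 ≈ 44.200000.


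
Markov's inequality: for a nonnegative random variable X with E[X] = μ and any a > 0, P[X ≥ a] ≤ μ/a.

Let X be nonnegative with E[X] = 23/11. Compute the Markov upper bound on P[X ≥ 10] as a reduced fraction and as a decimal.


μ = E[X] = 23/11, a = 10.
Markov: P[X ≥ 10] ≤ μ/a = (23/11)/10 = 23/110.
Numerically: ≈ 0.209091.
(Since a = 10 > μ = 2.090909, the bound 23/110 is < 1 and informative.)

P[X ≥ 10] ≤ 23/110 ≈ 0.209091.


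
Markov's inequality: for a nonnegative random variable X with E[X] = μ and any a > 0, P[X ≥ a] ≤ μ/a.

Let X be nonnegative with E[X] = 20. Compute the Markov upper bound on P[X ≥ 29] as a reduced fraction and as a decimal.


μ = E[X] = 20, a = 29.
Markov: P[X ≥ 29] ≤ μ/a = (20)/29 = 20/29.
Numerically: ≈ 0.689655.
(Since a = 29 > μ = 20.000000, the bound 20/29 is < 1 and informative.)

P[X ≥ 29] ≤ 20/29 ≈ 0.689655.


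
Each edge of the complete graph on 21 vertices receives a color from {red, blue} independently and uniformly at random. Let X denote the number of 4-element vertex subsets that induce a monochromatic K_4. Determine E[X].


Let X = Σ_S X_S over the C(21, 4) = 5985 subsets S of size 4, where X_S = 1 if the K_4 on S is monochromatic.
For a fixed S, the K_4 on S has C(4, 2) = 6 edges. P[all 6 edges red] = (1/2)^6, and likewise for blue, so P[monochromatic] = 2·(1/2)^6 = 2^{1 − 6} = 1/32.
Summing: E[X] = C(21, 4) · 2^{1 − 6} = 5985 · 1/32 = 5985/32.
Numerically: E[X] ≈ 187.031250.

E[X] = C(21,4)·2^(1−C(4,2)) = 5985/32 ≈ 187.031250.
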